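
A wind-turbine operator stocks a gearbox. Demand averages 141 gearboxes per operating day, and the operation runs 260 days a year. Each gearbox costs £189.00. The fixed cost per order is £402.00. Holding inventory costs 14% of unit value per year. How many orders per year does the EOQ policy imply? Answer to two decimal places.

Annual demand D = 141 × 260 = 36,660.
Holding cost H = 0.14 × £189.00 = £26.4600 per unit per year.
Q* = √(2DS/H) = √(2 × 36,660 × 402 / 26.46) ≈ 1055.43.
Orders per year = D / Q* = 36,660 / 1055.43 ≈ 34.735.

N ≈ 34.73 orders per year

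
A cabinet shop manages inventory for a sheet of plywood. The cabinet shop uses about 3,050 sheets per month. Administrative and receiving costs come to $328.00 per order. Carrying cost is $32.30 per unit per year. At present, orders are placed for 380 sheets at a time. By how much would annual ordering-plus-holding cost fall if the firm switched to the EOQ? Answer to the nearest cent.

Annual demand D = 3,050 × 12 = 36,600.
EOQ = √(2DS/H) = √(2 × 36,600 × 328 / 32.3) ≈ 862.17.
Cost at Q* = (D/Q*)S + (Q*/2)H = √(2DSH) ≈ $27,847.98.
Cost at Q = 380: (36,600/380)×328 + (380/2)×32.3 = $31,591.58 + $6,137.00 = $37,728.58.
Excess = $37,728.58 − $27,847.98 = $9,880.60.

Extra cost ≈ $9,880.60 per year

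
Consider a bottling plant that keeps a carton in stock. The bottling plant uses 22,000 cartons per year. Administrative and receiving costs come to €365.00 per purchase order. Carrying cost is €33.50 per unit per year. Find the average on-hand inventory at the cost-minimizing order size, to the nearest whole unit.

EOQ = √(2DS/H) = √(2 × 22,000 × 365 / 33.5) ≈ 692.39.
Average inventory = Q*/2 ≈ 692.39 / 2 = 346.195.

Average inventory ≈ 346 cartons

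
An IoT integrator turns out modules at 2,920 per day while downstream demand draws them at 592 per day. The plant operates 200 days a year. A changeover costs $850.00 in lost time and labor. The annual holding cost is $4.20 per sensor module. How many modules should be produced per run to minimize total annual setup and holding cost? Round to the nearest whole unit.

Q* ≈ 7,753 modules

Annual demand D = 592 × 200 = 118,400.
Production build-up factor (1 − d/p) = 1 − 592/2,920 = 0.7973.
Q* = √(2DS / (H(1 − d/p))) = √(2 × 118,400 × 850 / (4.2 × 0.7973)).
= √(201,280,000 / 3.3485) ≈ 7753.104.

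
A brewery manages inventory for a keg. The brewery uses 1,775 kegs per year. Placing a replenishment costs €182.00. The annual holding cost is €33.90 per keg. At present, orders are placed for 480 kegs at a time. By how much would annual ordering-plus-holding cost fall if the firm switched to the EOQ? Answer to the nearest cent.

EOQ = √(2DS/H) = √(2 × 1,775 × 182 / 33.9) ≈ 138.05.
Cost at Q* = (D/Q*)S + (Q*/2)H = √(2DSH) ≈ €4,680.04.
Cost at Q = 480: (1,775/480)×182 + (480/2)×33.9 = €673.02 + €8,136.00 = €8,809.02.
Excess = €8,809.02 − €4,680.04 = €4,128.98.

Extra cost ≈ €4,128.98 per year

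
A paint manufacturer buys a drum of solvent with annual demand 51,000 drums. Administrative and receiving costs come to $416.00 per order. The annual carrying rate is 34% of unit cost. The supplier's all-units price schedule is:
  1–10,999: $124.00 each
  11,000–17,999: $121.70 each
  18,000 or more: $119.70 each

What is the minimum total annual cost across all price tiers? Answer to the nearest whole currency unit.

TC* ≈ $6,366,296

Holding cost per unit per year at price C is H = 0.34·C.
Candidates are each tier's EOQ (if it falls in that tier) and each price-break quantity.
EOQ at $124.00 = 1003.2 (feasible in tier 1): TC = 51,000×$124.00 + (51,000/1003.2)×416 + (1003.2/2)×0.34×$124.00 = $6,366,295.78.
EOQ at $121.70 = 1012.7 < 11000, so use break Q=11000: TC = 51,000×$121.70 + (51,000/11000.0)×416 + (11000.0/2)×0.34×$121.70 = $6,436,207.73.
EOQ at $119.70 = 1021.1 < 18000, so use break Q=18000: TC = 51,000×$119.70 + (51,000/18000.0)×416 + (18000.0/2)×0.34×$119.70 = $6,472,160.67.
Lowest total cost among the candidates is at Q = 1003.2.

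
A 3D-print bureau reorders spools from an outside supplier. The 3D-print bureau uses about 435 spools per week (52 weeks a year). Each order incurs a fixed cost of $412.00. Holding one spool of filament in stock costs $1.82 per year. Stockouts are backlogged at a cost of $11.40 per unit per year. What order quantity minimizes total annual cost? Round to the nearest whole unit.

Annual demand D = 435 × 52 = 22,620.
With planned backorders, Q* = √(2DS/H) · √((H+B)/B).
√(2DS/H) = √(2 × 22,620 × 412 / 1.82) = 3200.179.
√((H+B)/B) = √((1.82+11.4)/11.4) = 1.0769.
Q* ≈ 3446.176.

Q* ≈ 3,446 spools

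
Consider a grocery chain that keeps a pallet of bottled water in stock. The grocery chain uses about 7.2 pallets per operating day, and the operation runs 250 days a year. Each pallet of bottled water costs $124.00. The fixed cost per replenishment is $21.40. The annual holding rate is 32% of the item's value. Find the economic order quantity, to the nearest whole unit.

Q* ≈ 44 pallets

Annual demand D = 7.2 × 250 = 1,800.
Holding cost H = 0.32 × $124.00 = $39.6800 per unit per year.
EOQ = √(2DS / H) = √(2 × 1,800 × 21.4 / 39.68).
= √(77,040 / 39.68) = √1,941.5323 ≈ 44.063.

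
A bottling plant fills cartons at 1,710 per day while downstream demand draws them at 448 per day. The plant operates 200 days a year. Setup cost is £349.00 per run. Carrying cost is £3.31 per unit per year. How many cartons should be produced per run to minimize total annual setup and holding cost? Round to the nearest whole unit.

Annual demand D = 448 × 200 = 89,600.
Production build-up factor (1 − d/p) = 1 − 448/1,710 = 0.7380.
Q* = √(2DS / (H(1 − d/p))) = √(2 × 89,600 × 349 / (3.31 × 0.7380)).
= √(62,540,800 / 2.4428) ≈ 5059.832.

Q* ≈ 5,060 cartons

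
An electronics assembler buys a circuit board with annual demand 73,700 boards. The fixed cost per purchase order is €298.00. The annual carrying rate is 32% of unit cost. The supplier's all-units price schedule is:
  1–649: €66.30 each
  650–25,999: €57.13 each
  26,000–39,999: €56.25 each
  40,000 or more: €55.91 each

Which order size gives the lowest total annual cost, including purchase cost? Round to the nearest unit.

Holding cost per unit per year at price C is H = 0.32·C.
Candidates are each tier's EOQ (if it falls in that tier) and each price-break quantity.
Tier 1 (€66.30): EOQ = 1438.9 exceeds tier's upper bound 649, so this tier is dominated.
EOQ at €57.13 = 1550.1 (feasible in tier 2): TC = 73,700×€57.13 + (73,700/1550.1)×298 + (1550.1/2)×0.32×€57.13 = €4,238,818.66.
EOQ at €56.25 = 1562.1 < 26000, so use break Q=26000: TC = 73,700×€56.25 + (73,700/26000.0)×298 + (26000.0/2)×0.32×€56.25 = €4,380,469.72.
EOQ at €55.91 = 1566.9 < 40000, so use break Q=40000: TC = 73,700×€55.91 + (73,700/40000.0)×298 + (40000.0/2)×0.32×€55.91 = €4,478,940.06.
Lowest total cost is €4,238,818.66 at Q = 1550.1.

Q* ≈ 1,550 boards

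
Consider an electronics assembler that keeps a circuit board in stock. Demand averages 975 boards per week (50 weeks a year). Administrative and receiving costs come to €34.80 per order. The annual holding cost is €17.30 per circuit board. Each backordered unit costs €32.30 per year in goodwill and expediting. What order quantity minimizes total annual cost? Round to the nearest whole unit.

Q* ≈ 549 boards

Annual demand D = 975 × 50 = 48,750.
With planned backorders, Q* = √(2DS/H) · √((H+B)/B).
√(2DS/H) = √(2 × 48,750 × 34.8 / 17.3) = 442.862.
√((H+B)/B) = √((17.3+32.3)/32.3) = 1.2392.
Q* ≈ 548.793.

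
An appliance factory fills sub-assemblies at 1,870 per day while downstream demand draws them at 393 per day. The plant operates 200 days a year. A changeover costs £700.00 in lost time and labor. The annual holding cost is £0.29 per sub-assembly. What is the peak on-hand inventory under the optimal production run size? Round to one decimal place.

I_max ≈ 17,311.9 sub-assemblies

Annual demand D = 393 × 200 = 78,600.
Production build-up factor (1 − d/p) = 1 − 393/1,870 = 0.7898.
Q* = √(2DS / (H(1 − d/p))) = √(2 × 78,600 × 700 / (0.29 × 0.7898)).
= √(110,040,000 / 0.2291) ≈ 21918.299.
Maximum inventory = Q*(1 − d/p) = 21918.299 × 0.7898 ≈ 17311.940.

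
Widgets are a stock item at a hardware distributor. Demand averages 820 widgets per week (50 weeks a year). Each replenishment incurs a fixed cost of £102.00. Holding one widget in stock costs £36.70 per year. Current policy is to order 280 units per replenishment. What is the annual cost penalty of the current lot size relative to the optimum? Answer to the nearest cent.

Annual demand D = 820 × 50 = 41,000.
EOQ = √(2DS/H) = √(2 × 41,000 × 102 / 36.7) ≈ 477.39.
Cost at Q* = (D/Q*)S + (Q*/2)H = √(2DSH) ≈ £17,520.24.
Cost at Q = 280: (41,000/280)×102 + (280/2)×36.7 = £14,935.71 + £5,138.00 = £20,073.71.
Excess = £20,073.71 − £17,520.24 = £2,553.47.

Extra cost ≈ £2,553.47 per year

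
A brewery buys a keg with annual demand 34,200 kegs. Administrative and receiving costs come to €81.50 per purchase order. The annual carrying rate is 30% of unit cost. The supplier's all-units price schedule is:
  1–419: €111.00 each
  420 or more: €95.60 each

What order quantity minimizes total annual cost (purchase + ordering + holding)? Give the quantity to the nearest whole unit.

Holding cost per unit per year at price C is H = 0.30·C.
Evaluate total cost at each tier's feasible EOQ or, if the EOQ is below the tier, at the tier's minimum quantity.
EOQ at €111.00 = 409.2 (feasible in tier 1): TC = 34,200×€111.00 + (34,200/409.2)×81.5 + (409.2/2)×0.30×€111.00 = €3,809,824.76.
EOQ at €95.60 = 440.9 (feasible in tier 2): TC = 34,200×€95.60 + (34,200/440.9)×81.5 + (440.9/2)×0.30×€95.60 = €3,282,164.35.
Lowest total cost is €3,282,164.35 at Q = 440.9.

Q* ≈ 441 kegs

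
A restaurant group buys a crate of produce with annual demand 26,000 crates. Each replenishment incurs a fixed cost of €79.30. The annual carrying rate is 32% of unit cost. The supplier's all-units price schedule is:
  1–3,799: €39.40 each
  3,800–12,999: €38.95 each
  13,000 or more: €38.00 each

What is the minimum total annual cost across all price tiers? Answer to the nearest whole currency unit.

TC* ≈ €1,031,610

Holding cost per unit per year at price C is H = 0.32·C.
Evaluate total cost at each tier's feasible EOQ or, if the EOQ is below the tier, at the tier's minimum quantity.
EOQ at €39.40 = 571.9 (feasible in tier 1): TC = 26,000×€39.40 + (26,000/571.9)×79.3 + (571.9/2)×0.32×€39.40 = €1,031,610.43.
EOQ at €38.95 = 575.2 < 3800, so use break Q=3800: TC = 26,000×€38.95 + (26,000/3800.0)×79.3 + (3800.0/2)×0.32×€38.95 = €1,036,924.18.
EOQ at €38.00 = 582.3 < 13000, so use break Q=13000: TC = 26,000×€38.00 + (26,000/13000.0)×79.3 + (13000.0/2)×0.32×€38.00 = €1,067,198.60.
Lowest total cost among the candidates is at Q = 571.9.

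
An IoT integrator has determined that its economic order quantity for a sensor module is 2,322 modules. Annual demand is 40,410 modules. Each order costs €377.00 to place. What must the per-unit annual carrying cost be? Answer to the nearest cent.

Invert the EOQ relation Q*² = 2DS/H.
From Q* = √(2DS/H): H = 2DS / Q*² = 2 × 40,410 × 377 / 2,322² = 5.6511.

H ≈ €5.65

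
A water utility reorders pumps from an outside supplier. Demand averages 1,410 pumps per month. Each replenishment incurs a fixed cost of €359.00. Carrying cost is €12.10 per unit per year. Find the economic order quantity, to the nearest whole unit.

Q* ≈ 1,002 pumps

Annual demand D = 1,410 × 12 = 16,920.
EOQ = √(2DS / H) = √(2 × 16,920 × 359 / 12.1).
= √(12,148,560 / 12.1) = √1,004,013.2231 ≈ 1002.005.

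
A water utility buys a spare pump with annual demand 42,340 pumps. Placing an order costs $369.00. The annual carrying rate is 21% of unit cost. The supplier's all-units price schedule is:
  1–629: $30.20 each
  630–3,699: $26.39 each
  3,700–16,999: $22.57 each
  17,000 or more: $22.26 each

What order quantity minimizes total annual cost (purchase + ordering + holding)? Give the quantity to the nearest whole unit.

Holding cost per unit per year at price C is H = 0.21·C.
Candidates are each tier's EOQ (if it falls in that tier) and each price-break quantity.
Tier 1 ($30.20): EOQ = 2219.7 exceeds tier's upper bound 629, so this tier is dominated.
EOQ at $26.39 = 2374.5 (feasible in tier 2): TC = 42,340×$26.39 + (42,340/2374.5)×369 + (2374.5/2)×0.21×$26.39 = $1,130,511.90.
EOQ at $22.57 = 2567.6 < 3700, so use break Q=3700: TC = 42,340×$22.57 + (42,340/3700.0)×369 + (3700.0/2)×0.21×$22.57 = $968,604.80.
EOQ at $22.26 = 2585.4 < 17000, so use break Q=17000: TC = 42,340×$22.26 + (42,340/17000.0)×369 + (17000.0/2)×0.21×$22.26 = $983,141.53.
Lowest total cost is $968,604.80 at Q = 3700.0.

Q* ≈ 3,700 pumps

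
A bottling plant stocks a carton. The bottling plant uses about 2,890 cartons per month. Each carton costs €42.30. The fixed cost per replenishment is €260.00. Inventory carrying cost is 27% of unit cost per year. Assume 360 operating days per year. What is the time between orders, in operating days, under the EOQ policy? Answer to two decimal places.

Annual demand D = 2,890 × 12 = 34,680.
Holding cost H = 0.27 × €42.30 = €11.4210 per unit per year.
The optimal lot size = √(2DS/H) = √(2 × 34,680 × 260 / 11.421) ≈ 1256.58.
Cycle time = Q*/D × 360 = 1256.58 / 34,680 × 360 ≈ 13.044 days.

T ≈ 13.04 days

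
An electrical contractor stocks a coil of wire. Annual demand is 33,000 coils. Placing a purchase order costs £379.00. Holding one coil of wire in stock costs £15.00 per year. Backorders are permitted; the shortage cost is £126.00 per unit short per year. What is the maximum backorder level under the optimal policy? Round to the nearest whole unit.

S* ≈ 145 coils

With planned backorders, Q* = √(2DS/H) · √((H+B)/B).
√(2DS/H) = √(2 × 33,000 × 379 / 15) = 1291.356.
√((H+B)/B) = √((15+126)/126) = 1.0579.
Q* ≈ 1366.061.
S* = Q* · H/(H+B) = 1366.061 × 15/141 ≈ 145.326.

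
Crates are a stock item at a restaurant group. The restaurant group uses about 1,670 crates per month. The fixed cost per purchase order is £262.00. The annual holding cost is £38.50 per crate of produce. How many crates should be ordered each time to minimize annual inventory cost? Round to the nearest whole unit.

Annual demand D = 1,670 × 12 = 20,040.
EOQ = √(2DS / H) = √(2 × 20,040 × 262 / 38.5).
= √(10,500,960 / 38.5) = √272,752.2078 ≈ 522.257.

Q* ≈ 522 crates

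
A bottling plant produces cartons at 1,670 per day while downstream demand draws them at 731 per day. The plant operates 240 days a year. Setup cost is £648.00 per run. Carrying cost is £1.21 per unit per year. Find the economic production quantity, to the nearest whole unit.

Annual demand D = 731 × 240 = 175,440.
Production build-up factor (1 − d/p) = 1 − 731/1,670 = 0.5623.
Q* = √(2DS / (H(1 − d/p))) = √(2 × 175,440 × 648 / (1.21 × 0.5623)).
= √(227,370,240 / 0.6804) ≈ 18280.984.

Q* ≈ 18,281 cartons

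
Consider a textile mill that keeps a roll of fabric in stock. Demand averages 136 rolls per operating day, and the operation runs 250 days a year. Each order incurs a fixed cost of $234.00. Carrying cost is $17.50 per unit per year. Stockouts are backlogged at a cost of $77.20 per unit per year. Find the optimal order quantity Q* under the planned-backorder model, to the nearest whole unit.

Annual demand D = 136 × 250 = 34,000.
With planned backorders, Q* = √(2DS/H) · √((H+B)/B).
√(2DS/H) = √(2 × 34,000 × 234 / 17.5) = 953.550.
√((H+B)/B) = √((17.5+77.2)/77.2) = 1.1076.
Q* ≈ 1056.111.

Q* ≈ 1,056 rolls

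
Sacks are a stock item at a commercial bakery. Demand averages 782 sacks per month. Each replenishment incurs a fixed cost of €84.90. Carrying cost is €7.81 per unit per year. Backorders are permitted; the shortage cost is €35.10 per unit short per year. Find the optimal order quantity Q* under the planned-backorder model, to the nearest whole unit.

Q* ≈ 499 sacks

Annual demand D = 782 × 12 = 9,384.
With planned backorders, Q* = √(2DS/H) · √((H+B)/B).
√(2DS/H) = √(2 × 9,384 × 84.9 / 7.81) = 451.687.
√((H+B)/B) = √((7.81+35.1)/35.1) = 1.1057.
Q* ≈ 499.417.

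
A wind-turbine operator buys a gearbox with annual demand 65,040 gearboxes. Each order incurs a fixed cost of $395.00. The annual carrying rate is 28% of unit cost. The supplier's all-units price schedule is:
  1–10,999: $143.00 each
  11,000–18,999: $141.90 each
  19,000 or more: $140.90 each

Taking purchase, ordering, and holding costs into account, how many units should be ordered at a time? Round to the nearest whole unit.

Q* ≈ 1,133 gearboxes

Holding cost per unit per year at price C is H = 0.28·C.
Evaluate total cost at each tier's feasible EOQ or, if the EOQ is below the tier, at the tier's minimum quantity.
EOQ at $143.00 = 1132.8 (feasible in tier 1): TC = 65,040×$143.00 + (65,040/1132.8)×395 + (1132.8/2)×0.28×$143.00 = $9,346,077.68.
EOQ at $141.90 = 1137.2 < 11000, so use break Q=11000: TC = 65,040×$141.90 + (65,040/11000.0)×395 + (11000.0/2)×0.28×$141.90 = $9,450,037.53.
EOQ at $140.90 = 1141.2 < 19000, so use break Q=19000: TC = 65,040×$140.90 + (65,040/19000.0)×395 + (19000.0/2)×0.28×$140.90 = $9,540,282.15.
Lowest total cost is $9,346,077.68 at Q = 1132.8.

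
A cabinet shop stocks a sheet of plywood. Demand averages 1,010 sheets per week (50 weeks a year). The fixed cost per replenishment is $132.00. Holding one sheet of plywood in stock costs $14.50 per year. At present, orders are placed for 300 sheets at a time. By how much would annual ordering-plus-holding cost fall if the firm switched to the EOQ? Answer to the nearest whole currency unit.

Extra cost ≈ $10,491 per year

Annual demand D = 1,010 × 50 = 50,500.
EOQ = √(2DS/H) = √(2 × 50,500 × 132 / 14.5) ≈ 958.88.
Cost at Q* = (D/Q*)S + (Q*/2)H = √(2DSH) ≈ $13,903.74.
Cost at Q = 300: (50,500/300)×132 + (300/2)×14.5 = $22,220.00 + $2,175.00 = $24,395.00.
Excess = $24,395.00 − $13,903.74 = $10,491.26.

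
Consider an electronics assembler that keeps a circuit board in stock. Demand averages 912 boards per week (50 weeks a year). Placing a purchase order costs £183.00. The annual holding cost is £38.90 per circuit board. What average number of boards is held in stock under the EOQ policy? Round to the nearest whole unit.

Annual demand D = 912 × 50 = 45,600.
The optimal lot size = √(2DS/H) = √(2 × 45,600 × 183 / 38.9) ≈ 655.01.
Average inventory = Q*/2 ≈ 655.01 / 2 = 327.505.

Average inventory ≈ 328 boards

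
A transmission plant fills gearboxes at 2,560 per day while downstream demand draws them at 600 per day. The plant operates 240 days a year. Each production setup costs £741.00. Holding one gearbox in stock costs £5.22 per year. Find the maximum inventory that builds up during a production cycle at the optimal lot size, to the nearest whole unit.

I_max ≈ 5,595 gearboxes

Annual demand D = 600 × 240 = 144,000.
Production build-up factor (1 − d/p) = 1 − 600/2,560 = 0.7656.
Q* = √(2DS / (H(1 − d/p))) = √(2 × 144,000 × 741 / (5.22 × 0.7656)).
= √(213,408,000 / 3.9966) ≈ 7307.386.
Maximum inventory = Q*(1 − d/p) = 7307.386 × 0.7656 ≈ 5594.717.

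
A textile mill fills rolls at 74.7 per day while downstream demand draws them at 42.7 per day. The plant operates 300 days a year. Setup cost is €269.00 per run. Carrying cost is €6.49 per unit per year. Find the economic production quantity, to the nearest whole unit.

Annual demand D = 42.7 × 300 = 12,810.
Production build-up factor (1 − d/p) = 1 − 42.7/74.7 = 0.4284.
Q* = √(2DS / (H(1 − d/p))) = √(2 × 12,810 × 269 / (6.49 × 0.4284)).
= √(6,891,780 / 2.7802) ≈ 1574.449.

Q* ≈ 1,574 rolls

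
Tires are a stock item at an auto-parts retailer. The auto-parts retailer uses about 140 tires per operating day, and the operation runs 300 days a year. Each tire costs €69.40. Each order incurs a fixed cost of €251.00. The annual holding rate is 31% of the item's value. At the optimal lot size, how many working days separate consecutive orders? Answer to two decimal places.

T ≈ 7.07 days

Annual demand D = 140 × 300 = 42,000.
Holding cost H = 0.31 × €69.40 = €21.5140 per unit per year.
EOQ = √(2DS/H) = √(2 × 42,000 × 251 / 21.514) ≈ 989.96.
Cycle time = Q*/D × 300 = 989.96 / 42,000 × 300 ≈ 7.071 days.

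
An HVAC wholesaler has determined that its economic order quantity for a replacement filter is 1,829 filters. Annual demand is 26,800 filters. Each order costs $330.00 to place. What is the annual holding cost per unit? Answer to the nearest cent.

H ≈ $5.29

Squaring Q* = √(2DS/H) gives Q*² = 2DS/H.
From Q* = √(2DS/H): H = 2DS / Q*² = 2 × 26,800 × 330 / 1,829² = 5.2875.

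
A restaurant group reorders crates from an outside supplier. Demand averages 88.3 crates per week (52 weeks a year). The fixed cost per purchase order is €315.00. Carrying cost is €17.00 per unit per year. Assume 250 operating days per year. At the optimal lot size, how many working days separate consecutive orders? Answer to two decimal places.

T ≈ 22.46 days

Annual demand D = 88.3 × 52 = 4,591.6.
Q* = √(2DS/H) = √(2 × 4,591.6 × 315 / 17) ≈ 412.50.
Cycle time = Q*/D × 250 = 412.50 / 4,591.6 × 250 ≈ 22.460 days.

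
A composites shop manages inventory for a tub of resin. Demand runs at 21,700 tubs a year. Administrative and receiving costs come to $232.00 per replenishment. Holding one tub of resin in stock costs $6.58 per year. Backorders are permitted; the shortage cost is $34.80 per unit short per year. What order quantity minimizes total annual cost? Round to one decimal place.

With planned backorders, Q* = √(2DS/H) · √((H+B)/B).
√(2DS/H) = √(2 × 21,700 × 232 / 6.58) = 1237.018.
√((H+B)/B) = √((6.58+34.8)/34.8) = 1.0904.
Q* ≈ 1348.906.

Q* ≈ 1,348.9 tubs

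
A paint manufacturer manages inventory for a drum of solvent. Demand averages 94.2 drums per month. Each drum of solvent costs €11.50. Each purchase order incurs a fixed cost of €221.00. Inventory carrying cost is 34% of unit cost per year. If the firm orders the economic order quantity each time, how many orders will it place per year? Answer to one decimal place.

N ≈ 3.2 orders per year

Annual demand D = 94.2 × 12 = 1,130.4.
Holding cost H = 0.34 × €11.50 = €3.9100 per unit per year.
Q* = √(2DS/H) = √(2 × 1,130.4 × 221 / 3.91) ≈ 357.47.
Orders per year = D / Q* = 1,130.4 / 357.47 ≈ 3.162.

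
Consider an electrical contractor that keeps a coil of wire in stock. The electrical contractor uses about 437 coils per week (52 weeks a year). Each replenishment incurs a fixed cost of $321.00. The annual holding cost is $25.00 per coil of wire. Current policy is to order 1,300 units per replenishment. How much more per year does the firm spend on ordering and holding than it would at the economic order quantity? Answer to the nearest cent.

Extra cost ≈ $2,763.43 per year

Annual demand D = 437 × 52 = 22,724.
EOQ = √(2DS/H) = √(2 × 22,724 × 321 / 25) ≈ 763.91.
Cost at Q* = (D/Q*)S + (Q*/2)H = √(2DSH) ≈ $19,097.65.
Cost at Q = 1,300: (22,724/1,300)×321 + (1,300/2)×25 = $5,611.08 + $16,250.00 = $21,861.08.
Excess = $21,861.08 − $19,097.65 = $2,763.43.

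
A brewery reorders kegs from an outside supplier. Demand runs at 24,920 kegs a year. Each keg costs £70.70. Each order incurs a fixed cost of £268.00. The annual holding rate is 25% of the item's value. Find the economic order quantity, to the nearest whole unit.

Holding cost H = 0.25 × £70.70 = £17.6750 per unit per year.
EOQ = √(2DS / H) = √(2 × 24,920 × 268 / 17.675).
= √(13,357,120 / 17.675) = √755,706.9307 ≈ 869.314.

Q* ≈ 869 kegs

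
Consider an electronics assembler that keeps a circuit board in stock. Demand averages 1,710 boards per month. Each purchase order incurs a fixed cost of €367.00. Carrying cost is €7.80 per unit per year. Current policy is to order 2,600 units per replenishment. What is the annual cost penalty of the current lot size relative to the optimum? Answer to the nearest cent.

Annual demand D = 1,710 × 12 = 20,520.
EOQ = √(2DS/H) = √(2 × 20,520 × 367 / 7.8) ≈ 1389.60.
Cost at Q* = (D/Q*)S + (Q*/2)H = √(2DSH) ≈ €10,838.87.
Cost at Q = 2,600: (20,520/2,600)×367 + (2,600/2)×7.8 = €2,896.48 + €10,140.00 = €13,036.48.
Excess = €13,036.48 − €10,838.87 = €2,197.61.

Extra cost ≈ €2,197.61 per year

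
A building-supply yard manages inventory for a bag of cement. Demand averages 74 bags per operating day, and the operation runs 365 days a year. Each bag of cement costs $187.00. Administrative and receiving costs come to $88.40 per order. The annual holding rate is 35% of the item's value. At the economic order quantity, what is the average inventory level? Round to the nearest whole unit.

Annual demand D = 74 × 365 = 27,010.
Holding cost H = 0.35 × $187.00 = $65.4500 per unit per year.
Q* = √(2DS/H) = √(2 × 27,010 × 88.4 / 65.45) ≈ 270.11.
Average inventory = Q*/2 ≈ 270.11 / 2 = 135.057.

Average inventory ≈ 135 bags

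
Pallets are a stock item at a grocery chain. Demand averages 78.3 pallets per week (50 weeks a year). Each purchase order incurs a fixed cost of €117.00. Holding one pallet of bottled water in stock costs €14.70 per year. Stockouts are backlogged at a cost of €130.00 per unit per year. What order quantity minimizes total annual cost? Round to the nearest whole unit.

Annual demand D = 78.3 × 50 = 3,915.
With planned backorders, Q* = √(2DS/H) · √((H+B)/B).
√(2DS/H) = √(2 × 3,915 × 117 / 14.7) = 249.641.
√((H+B)/B) = √((14.7+130)/130) = 1.0550.
Q* ≈ 263.377.

Q* ≈ 263 pallets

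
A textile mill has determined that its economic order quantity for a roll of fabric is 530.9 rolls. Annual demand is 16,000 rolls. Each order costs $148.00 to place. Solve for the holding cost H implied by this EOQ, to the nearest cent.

H ≈ $16.80

The basic EOQ model gives Q* = √(2DS/H); rearrange for the unknown.
From Q* = √(2DS/H): H = 2DS / Q*² = 2 × 16,000 × 148 / 530.9² = 16.8030.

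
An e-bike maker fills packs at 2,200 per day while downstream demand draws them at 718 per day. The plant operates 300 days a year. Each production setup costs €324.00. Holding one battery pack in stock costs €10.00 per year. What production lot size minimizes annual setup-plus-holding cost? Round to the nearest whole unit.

Q* ≈ 4,552 packs

Annual demand D = 718 × 300 = 215,400.
Production build-up factor (1 − d/p) = 1 − 718/2,200 = 0.6736.
Q* = √(2DS / (H(1 − d/p))) = √(2 × 215,400 × 324 / (10 × 0.6736)).
= √(139,579,200 / 6.7364) ≈ 4551.951.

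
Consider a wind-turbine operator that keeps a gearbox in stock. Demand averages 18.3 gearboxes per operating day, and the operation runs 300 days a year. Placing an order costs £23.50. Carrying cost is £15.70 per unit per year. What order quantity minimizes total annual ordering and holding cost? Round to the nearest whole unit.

Q* ≈ 128 gearboxes

Annual demand D = 18.3 × 300 = 5,490.
EOQ = √(2DS / H) = √(2 × 5,490 × 23.5 / 15.7).
= √(258,030 / 15.7) = √16,435.0318 ≈ 128.199.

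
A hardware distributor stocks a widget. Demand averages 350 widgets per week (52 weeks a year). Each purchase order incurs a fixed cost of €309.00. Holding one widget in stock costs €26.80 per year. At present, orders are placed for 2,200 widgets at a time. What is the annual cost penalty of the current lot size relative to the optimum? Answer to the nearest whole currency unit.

Annual demand D = 350 × 52 = 18,200.
EOQ = √(2DS/H) = √(2 × 18,200 × 309 / 26.8) ≈ 647.83.
Cost at Q* = (D/Q*)S + (Q*/2)H = √(2DSH) ≈ €17,361.90.
Cost at Q = 2,200: (18,200/2,200)×309 + (2,200/2)×26.8 = €2,556.27 + €29,480.00 = €32,036.27.
Excess = €32,036.27 − €17,361.90 = €14,674.37.

Extra cost ≈ €14,674 per year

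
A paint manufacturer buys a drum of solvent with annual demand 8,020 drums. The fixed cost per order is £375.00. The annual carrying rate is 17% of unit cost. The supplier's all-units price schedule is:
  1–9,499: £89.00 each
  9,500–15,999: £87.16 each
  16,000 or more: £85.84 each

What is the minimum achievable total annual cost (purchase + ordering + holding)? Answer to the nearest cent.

TC* ≈ £723,319.76

Holding cost per unit per year at price C is H = 0.17·C.
Evaluate total cost at each tier's feasible EOQ or, if the EOQ is below the tier, at the tier's minimum quantity.
EOQ at £89.00 = 630.5 (feasible in tier 1): TC = 8,020×£89.00 + (8,020/630.5)×375 + (630.5/2)×0.17×£89.00 = £723,319.76.
EOQ at £87.16 = 637.1 < 9500, so use break Q=9500: TC = 8,020×£87.16 + (8,020/9500.0)×375 + (9500.0/2)×0.17×£87.16 = £769,721.48.
EOQ at £85.84 = 642.0 < 16000, so use break Q=16000: TC = 8,020×£85.84 + (8,020/16000.0)×375 + (16000.0/2)×0.17×£85.84 = £805,367.17.
Lowest total cost among the candidates is at Q = 630.5.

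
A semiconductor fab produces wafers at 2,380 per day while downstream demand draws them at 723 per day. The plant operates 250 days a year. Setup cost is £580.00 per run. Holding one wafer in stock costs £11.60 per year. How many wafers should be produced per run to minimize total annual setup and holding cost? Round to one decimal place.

Annual demand D = 723 × 250 = 180,750.
Production build-up factor (1 − d/p) = 1 − 723/2,380 = 0.6962.
Q* = √(2DS / (H(1 − d/p))) = √(2 × 180,750 × 580 / (11.6 × 0.6962)).
= √(209,670,000 / 8.0761) ≈ 5095.260.

Q* ≈ 5,095.3 wafers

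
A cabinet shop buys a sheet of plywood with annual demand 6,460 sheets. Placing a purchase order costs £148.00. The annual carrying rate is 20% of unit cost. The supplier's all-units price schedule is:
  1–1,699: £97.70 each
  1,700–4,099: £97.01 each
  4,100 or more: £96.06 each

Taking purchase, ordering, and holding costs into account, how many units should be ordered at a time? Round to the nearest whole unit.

Holding cost per unit per year at price C is H = 0.20·C.
For each price level, check whether its EOQ is feasible; otherwise the best quantity at that price is the breakpoint.
EOQ at £97.70 = 312.8 (feasible in tier 1): TC = 6,460×£97.70 + (6,460/312.8)×148 + (312.8/2)×0.20×£97.70 = £637,254.58.
EOQ at £97.01 = 313.9 < 1700, so use break Q=1700: TC = 6,460×£97.01 + (6,460/1700.0)×148 + (1700.0/2)×0.20×£97.01 = £643,738.70.
EOQ at £96.06 = 315.5 < 4100, so use break Q=4100: TC = 6,460×£96.06 + (6,460/4100.0)×148 + (4100.0/2)×0.20×£96.06 = £660,165.39.
Lowest total cost is £637,254.58 at Q = 312.8.

Q* ≈ 313 sheets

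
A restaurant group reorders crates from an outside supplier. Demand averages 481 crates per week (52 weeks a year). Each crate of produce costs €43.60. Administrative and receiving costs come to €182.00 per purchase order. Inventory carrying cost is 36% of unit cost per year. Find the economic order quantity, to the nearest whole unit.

Annual demand D = 481 × 52 = 25,012.
Holding cost H = 0.36 × €43.60 = €15.6960 per unit per year.
EOQ = √(2DS / H) = √(2 × 25,012 × 182 / 15.696).
= √(9,104,368 / 15.696) = √580,043.8328 ≈ 761.606.

Q* ≈ 762 crates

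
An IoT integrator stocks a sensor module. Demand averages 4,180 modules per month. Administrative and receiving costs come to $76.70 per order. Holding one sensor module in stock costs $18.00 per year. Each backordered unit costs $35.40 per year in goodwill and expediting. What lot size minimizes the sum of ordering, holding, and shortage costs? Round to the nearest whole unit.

Q* ≈ 803 modules

Annual demand D = 4,180 × 12 = 50,160.
With planned backorders, Q* = √(2DS/H) · √((H+B)/B).
√(2DS/H) = √(2 × 50,160 × 76.7 / 18) = 653.815.
√((H+B)/B) = √((18+35.4)/35.4) = 1.2282.
Q* ≈ 803.016.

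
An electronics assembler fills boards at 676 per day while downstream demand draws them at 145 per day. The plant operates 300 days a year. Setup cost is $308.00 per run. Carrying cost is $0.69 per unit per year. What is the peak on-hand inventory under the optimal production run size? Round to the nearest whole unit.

I_max ≈ 5,523 boards

Annual demand D = 145 × 300 = 43,500.
Production build-up factor (1 − d/p) = 1 − 145/676 = 0.7855.
Q* = √(2DS / (H(1 − d/p))) = √(2 × 43,500 × 308 / (0.69 × 0.7855)).
= √(26,796,000 / 0.542) ≈ 7031.315.
Maximum inventory = Q*(1 − d/p) = 7031.315 × 0.7855 ≈ 5523.118.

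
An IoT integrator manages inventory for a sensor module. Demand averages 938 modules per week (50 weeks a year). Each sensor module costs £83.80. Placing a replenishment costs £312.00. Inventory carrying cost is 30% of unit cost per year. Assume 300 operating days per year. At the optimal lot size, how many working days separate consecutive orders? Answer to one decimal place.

T ≈ 6.9 days

Annual demand D = 938 × 50 = 46,900.
Holding cost H = 0.30 × £83.80 = £25.1400 per unit per year.
Q* = √(2DS/H) = √(2 × 46,900 × 312 / 25.14) ≈ 1078.94.
Cycle time = Q*/D × 300 = 1078.94 / 46,900 × 300 ≈ 6.902 days.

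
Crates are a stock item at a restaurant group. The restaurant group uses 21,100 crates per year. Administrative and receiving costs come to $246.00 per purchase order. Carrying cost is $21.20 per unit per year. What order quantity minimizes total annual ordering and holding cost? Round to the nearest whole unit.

Q* ≈ 700 crates

EOQ = √(2DS / H) = √(2 × 21,100 × 246 / 21.2).
= √(10,381,200 / 21.2) = √489,679.2453 ≈ 699.771.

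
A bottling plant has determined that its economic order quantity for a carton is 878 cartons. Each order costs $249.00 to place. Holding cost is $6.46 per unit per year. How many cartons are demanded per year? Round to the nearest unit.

Squaring Q* = √(2DS/H) gives Q*² = 2DS/H.
From Q* = √(2DS/H): D = Q*²H / (2S) = 878² × 6.46 / (2 × 249) = 9999.821.

D ≈ 10,000 cartons per year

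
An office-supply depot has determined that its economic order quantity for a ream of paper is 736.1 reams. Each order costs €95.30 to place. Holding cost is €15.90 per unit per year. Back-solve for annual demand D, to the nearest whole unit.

The basic EOQ model gives Q* = √(2DS/H); rearrange for the unknown.
From Q* = √(2DS/H): D = Q*²H / (2S) = 736.1² × 15.9 / (2 × 95.3) = 45200.981.

D ≈ 45,201 reams per year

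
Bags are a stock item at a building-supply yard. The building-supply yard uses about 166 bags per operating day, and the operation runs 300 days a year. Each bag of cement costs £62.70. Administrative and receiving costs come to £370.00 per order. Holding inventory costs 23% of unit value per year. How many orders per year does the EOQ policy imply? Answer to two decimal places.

N ≈ 31.15 orders per year

Annual demand D = 166 × 300 = 49,800.
Holding cost H = 0.23 × £62.70 = £14.4210 per unit per year.
Q* = √(2DS/H) = √(2 × 49,800 × 370 / 14.421) ≈ 1598.57.
Orders per year = D / Q* = 49,800 / 1598.57 ≈ 31.153.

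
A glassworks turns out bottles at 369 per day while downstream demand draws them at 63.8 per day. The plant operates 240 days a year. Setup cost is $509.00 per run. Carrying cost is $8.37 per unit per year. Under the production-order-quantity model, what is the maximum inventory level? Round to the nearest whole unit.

Annual demand D = 63.8 × 240 = 15,312.
Production build-up factor (1 − d/p) = 1 − 63.8/369 = 0.8271.
Q* = √(2DS / (H(1 − d/p))) = √(2 × 15,312 × 509 / (8.37 × 0.8271)).
= √(15,587,616 / 6.9228) ≈ 1500.542.
Maximum inventory = Q*(1 − d/p) = 1500.542 × 0.8271 ≈ 1241.098.

I_max ≈ 1,241 bottles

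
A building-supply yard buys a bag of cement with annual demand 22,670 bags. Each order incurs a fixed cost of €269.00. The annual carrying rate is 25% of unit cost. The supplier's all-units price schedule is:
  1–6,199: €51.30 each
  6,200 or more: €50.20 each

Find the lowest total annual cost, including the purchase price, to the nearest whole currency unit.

TC* ≈ €1,175,478

Holding cost per unit per year at price C is H = 0.25·C.
Candidates are each tier's EOQ (if it falls in that tier) and each price-break quantity.
EOQ at €51.30 = 975.2 (feasible in tier 1): TC = 22,670×€51.30 + (22,670/975.2)×269 + (975.2/2)×0.25×€51.30 = €1,175,477.78.
EOQ at €50.20 = 985.8 < 6200, so use break Q=6200: TC = 22,670×€50.20 + (22,670/6200.0)×269 + (6200.0/2)×0.25×€50.20 = €1,177,922.59.
Lowest total cost among the candidates is at Q = 975.2.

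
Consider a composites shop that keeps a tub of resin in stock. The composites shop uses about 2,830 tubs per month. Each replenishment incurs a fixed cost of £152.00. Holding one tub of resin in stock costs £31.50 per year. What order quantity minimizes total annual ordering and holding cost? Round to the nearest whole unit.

Annual demand D = 2,830 × 12 = 33,960.
EOQ = √(2DS / H) = √(2 × 33,960 × 152 / 31.5).
= √(10,323,840 / 31.5) = √327,740.9524 ≈ 572.487.

Q* ≈ 572 tubs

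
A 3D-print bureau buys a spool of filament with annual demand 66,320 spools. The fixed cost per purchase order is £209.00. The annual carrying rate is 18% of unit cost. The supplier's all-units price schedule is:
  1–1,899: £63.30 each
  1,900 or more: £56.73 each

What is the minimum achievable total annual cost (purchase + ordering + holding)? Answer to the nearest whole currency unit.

TC* ≈ £3,779,330

Holding cost per unit per year at price C is H = 0.18·C.
Candidates are each tier's EOQ (if it falls in that tier) and each price-break quantity.
EOQ at £63.30 = 1559.8 (feasible in tier 1): TC = 66,320×£63.30 + (66,320/1559.8)×209 + (1559.8/2)×0.18×£63.30 = £4,215,828.50.
EOQ at £56.73 = 1647.7 < 1900, so use break Q=1900: TC = 66,320×£56.73 + (66,320/1900.0)×209 + (1900.0/2)×0.18×£56.73 = £3,779,329.63.
Lowest total cost among the candidates is at Q = 1900.0.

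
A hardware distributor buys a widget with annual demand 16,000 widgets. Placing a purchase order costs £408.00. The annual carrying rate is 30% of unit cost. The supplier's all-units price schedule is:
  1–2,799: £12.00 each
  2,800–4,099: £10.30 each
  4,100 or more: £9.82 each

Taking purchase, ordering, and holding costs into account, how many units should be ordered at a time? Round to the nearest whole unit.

Q* ≈ 4,100 widgets

Holding cost per unit per year at price C is H = 0.30·C.
Candidates are each tier's EOQ (if it falls in that tier) and each price-break quantity.
EOQ at £12.00 = 1904.4 (feasible in tier 1): TC = 16,000×£12.00 + (16,000/1904.4)×408 + (1904.4/2)×0.30×£12.00 = £198,855.77.
EOQ at £10.30 = 2055.5 < 2800, so use break Q=2800: TC = 16,000×£10.30 + (16,000/2800.0)×408 + (2800.0/2)×0.30×£10.30 = £171,457.43.
EOQ at £9.82 = 2105.2 < 4100, so use break Q=4100: TC = 16,000×£9.82 + (16,000/4100.0)×408 + (4100.0/2)×0.30×£9.82 = £164,751.50.
Lowest total cost is £164,751.50 at Q = 4100.0.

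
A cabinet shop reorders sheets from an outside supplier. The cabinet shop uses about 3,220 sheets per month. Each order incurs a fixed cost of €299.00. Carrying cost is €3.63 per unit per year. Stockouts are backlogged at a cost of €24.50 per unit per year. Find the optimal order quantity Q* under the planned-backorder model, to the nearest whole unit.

Annual demand D = 3,220 × 12 = 38,640.
With planned backorders, Q* = √(2DS/H) · √((H+B)/B).
√(2DS/H) = √(2 × 38,640 × 299 / 3.63) = 2522.992.
√((H+B)/B) = √((3.63+24.5)/24.5) = 1.0715.
Q* ≈ 2703.446.

Q* ≈ 2,703 sheets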